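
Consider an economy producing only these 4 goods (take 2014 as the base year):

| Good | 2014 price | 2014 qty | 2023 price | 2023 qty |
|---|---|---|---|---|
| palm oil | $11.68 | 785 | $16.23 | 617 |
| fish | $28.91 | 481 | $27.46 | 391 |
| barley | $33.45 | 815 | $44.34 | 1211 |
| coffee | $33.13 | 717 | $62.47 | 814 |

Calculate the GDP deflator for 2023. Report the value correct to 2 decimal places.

145.72

Nominal GDP 2023 = 16.23·617 + 27.46·391 + 44.34·1211 + 62.47·814 = 125297.09.
Real GDP 2023 (at 2014 prices) = 11.68·617 + 28.91·391 + 33.45·1211 + 33.13·814 = 85986.14.
Deflator = Nominal/Real × 100 = 125297.09/85986.14 × 100 = 145.718.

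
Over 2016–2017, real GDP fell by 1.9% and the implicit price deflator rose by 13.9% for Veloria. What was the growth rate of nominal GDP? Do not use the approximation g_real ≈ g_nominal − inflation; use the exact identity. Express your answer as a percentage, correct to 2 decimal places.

(1 + g_nom) = (1 + g_real)(1 + π) = 0.9810 × 1.1390 = 1.11736.

11.74%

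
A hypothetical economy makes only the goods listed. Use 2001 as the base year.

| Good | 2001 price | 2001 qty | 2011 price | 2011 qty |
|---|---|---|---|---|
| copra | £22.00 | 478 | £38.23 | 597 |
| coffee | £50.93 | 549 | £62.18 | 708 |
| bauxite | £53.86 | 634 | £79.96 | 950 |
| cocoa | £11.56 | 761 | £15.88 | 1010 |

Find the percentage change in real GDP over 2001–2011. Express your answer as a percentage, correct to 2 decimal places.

Real GDP 2001 = Nominal GDP 2001 = 22.00·478 + 50.93·549 + 53.86·634 + 11.56·761 = 81420.97.
Real GDP 2011 (at 2001 prices) = 22.00·597 + 50.93·708 + 53.86·950 + 11.56·1010 = 112035.04.
Real growth = 112035.04/81420.97 − 1 = 0.3760.

37.60%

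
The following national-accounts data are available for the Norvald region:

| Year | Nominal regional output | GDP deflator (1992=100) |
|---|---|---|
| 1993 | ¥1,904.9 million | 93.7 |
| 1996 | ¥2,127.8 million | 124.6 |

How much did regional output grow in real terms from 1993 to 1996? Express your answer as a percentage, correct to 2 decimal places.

Real regional output 1993 = 1904.9 / 0.937 = 2032.98.
Real regional output 1996 = 2127.8 / 1.246 = 1707.70.
Real growth = 1707.70 / 2032.98 − 1 = -0.1600.

-16.00%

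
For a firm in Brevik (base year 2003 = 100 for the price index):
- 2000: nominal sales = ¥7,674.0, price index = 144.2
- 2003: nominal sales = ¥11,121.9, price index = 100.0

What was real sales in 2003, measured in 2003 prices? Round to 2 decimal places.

Real sales = Nominal / (price index/100) = 11121.9 / 1.000 = 11121.90.

¥11,121.90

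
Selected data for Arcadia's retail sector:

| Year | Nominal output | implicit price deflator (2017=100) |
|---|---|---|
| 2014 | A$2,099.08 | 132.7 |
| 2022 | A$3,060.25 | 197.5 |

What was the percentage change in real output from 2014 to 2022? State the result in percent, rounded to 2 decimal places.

Deflate each year: 2014 → 2099.08/1.327 = 1581.82; 2022 → 3060.25/1.975 = 1549.49.
So real output changed by 1549.49/1581.82 − 1 = -0.0204, i.e. -2.04%.

-2.04%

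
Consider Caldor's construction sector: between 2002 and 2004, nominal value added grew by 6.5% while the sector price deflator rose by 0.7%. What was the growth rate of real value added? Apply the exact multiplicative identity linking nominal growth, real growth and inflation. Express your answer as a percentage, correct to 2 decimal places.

(1 + g_nom) = (1 + g_real)(1 + π), so g_real = 1.0650 / 1.0070 − 1 = 0.05760.

5.76%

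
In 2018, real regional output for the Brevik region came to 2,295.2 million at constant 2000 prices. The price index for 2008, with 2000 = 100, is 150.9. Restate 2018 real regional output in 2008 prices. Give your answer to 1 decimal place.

3,463.5 million

Real regional output in 2008 prices = Real regional output in 2000 prices × (P_2008/P_2000) = 2295.2 × 1.509 = 3463.46.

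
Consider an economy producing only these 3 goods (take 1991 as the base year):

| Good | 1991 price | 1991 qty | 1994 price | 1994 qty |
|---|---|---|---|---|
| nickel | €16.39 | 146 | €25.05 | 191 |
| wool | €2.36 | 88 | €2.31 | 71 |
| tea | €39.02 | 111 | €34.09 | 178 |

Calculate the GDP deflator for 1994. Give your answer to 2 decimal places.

107.55

Nominal GDP 1994 = 25.05·191 + 2.31·71 + 34.09·178 = 11016.58.
Real GDP 1994 (at 1991 prices) = 16.39·191 + 2.36·71 + 39.02·178 = 10243.61.
Deflator = Nominal/Real × 100 = 11016.58/10243.61 × 100 = 107.546.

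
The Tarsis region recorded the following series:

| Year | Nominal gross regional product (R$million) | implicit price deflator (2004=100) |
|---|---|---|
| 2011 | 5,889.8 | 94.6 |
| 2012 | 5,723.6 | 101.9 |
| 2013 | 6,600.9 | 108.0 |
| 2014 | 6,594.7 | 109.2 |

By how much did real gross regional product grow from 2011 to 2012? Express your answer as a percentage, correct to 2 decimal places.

-9.78%

Real gross regional product 2011 = 5889.8/0.946 = 6226.00.
Real gross regional product 2012 = 5723.6/1.019 = 5616.88.
Change = 5616.88/6226.00 − 1 = -0.0978.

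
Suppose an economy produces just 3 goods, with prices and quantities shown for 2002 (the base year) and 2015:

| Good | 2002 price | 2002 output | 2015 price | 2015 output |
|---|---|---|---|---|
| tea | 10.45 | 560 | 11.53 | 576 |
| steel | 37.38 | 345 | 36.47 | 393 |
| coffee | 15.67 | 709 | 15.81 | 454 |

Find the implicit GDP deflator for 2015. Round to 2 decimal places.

Nominal GDP 2015 = 11.53·576 + 36.47·393 + 15.81·454 = 28151.73.
Real GDP 2015 (at 2002 prices) = 10.45·576 + 37.38·393 + 15.67·454 = 27823.72.
Deflator = Nominal/Real × 100 = 28151.73/27823.72 × 100 = 101.179.

101.18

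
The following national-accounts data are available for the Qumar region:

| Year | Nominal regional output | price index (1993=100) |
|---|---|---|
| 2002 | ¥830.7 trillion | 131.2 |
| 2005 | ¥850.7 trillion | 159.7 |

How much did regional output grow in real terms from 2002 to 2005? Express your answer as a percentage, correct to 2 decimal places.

-15.87%

Deflate each year: 2002 → 830.7/1.312 = 633.16; 2005 → 850.7/1.597 = 532.69.
So real regional output changed by 532.69/633.16 − 1 = -0.1587, i.e. -15.87%.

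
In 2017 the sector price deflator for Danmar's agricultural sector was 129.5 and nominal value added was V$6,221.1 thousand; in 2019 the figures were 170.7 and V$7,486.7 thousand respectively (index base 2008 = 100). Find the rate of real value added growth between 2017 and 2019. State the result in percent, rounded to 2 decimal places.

-8.70%

Real value added 2017 = 6221.1 / 1.295 = 4803.94.
Real value added 2019 = 7486.7 / 1.707 = 4385.88.
Real growth = 4385.88 / 4803.94 − 1 = -0.0870.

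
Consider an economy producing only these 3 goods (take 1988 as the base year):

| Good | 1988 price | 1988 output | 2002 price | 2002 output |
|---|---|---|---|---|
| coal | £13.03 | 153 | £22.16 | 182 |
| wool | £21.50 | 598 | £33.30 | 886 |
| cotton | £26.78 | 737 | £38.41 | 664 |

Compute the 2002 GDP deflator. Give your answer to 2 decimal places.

Nominal GDP 2002 = 22.16·182 + 33.30·886 + 38.41·664 = 59041.16.
Real GDP 2002 (at 1988 prices) = 13.03·182 + 21.50·886 + 26.78·664 = 39202.38.
Deflator = Nominal/Real × 100 = 59041.16/39202.38 × 100 = 150.606.

150.61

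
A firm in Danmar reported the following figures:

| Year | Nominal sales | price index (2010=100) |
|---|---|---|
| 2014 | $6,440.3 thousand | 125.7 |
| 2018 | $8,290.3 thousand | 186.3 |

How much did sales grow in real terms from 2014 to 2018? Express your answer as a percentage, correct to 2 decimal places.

-13.15%

Real sales 2014 = 6440.3 / 1.257 = 5123.55.
Real sales 2018 = 8290.3 / 1.863 = 4449.97.
Real growth = 4449.97 / 5123.55 − 1 = -0.1315.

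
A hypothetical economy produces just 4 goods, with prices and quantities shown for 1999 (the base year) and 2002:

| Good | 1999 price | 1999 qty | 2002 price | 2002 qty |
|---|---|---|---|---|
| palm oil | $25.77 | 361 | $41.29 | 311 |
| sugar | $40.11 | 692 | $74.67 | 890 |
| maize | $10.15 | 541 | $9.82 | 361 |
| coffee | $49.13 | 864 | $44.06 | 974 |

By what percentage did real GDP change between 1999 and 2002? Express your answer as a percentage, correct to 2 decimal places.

Real GDP 1999 = Nominal GDP 1999 = 25.77·361 + 40.11·692 + 10.15·541 + 49.13·864 = 84998.56.
Real GDP 2002 (at 1999 prices) = 25.77·311 + 40.11·890 + 10.15·361 + 49.13·974 = 95229.14.
Real growth = 95229.14/84998.56 − 1 = 0.1204.

12.04%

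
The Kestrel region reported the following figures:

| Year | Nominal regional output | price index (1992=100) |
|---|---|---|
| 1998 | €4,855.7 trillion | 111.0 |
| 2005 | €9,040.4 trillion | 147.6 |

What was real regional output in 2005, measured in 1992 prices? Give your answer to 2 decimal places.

Real regional output = Nominal / (price index/100) = 9040.4 / 1.476 = 6124.93.

€6,124.93 trillion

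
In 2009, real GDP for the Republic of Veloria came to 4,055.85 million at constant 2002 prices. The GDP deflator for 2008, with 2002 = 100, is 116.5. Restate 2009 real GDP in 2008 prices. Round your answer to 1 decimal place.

Real GDP in 2008 prices = Real GDP in 2002 prices × (P_2008/P_2002) = 4055.85 × 1.165 = 4725.07.

4,725.1 million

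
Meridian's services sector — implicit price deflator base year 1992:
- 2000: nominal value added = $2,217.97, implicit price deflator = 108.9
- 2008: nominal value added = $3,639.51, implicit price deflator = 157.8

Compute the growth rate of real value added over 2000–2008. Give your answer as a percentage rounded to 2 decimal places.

13.24%

Deflate each year: 2000 → 2217.97/1.089 = 2036.70; 2008 → 3639.51/1.578 = 2306.41.
So real value added changed by 2306.41/2036.70 − 1 = 0.1324, i.e. 13.24%.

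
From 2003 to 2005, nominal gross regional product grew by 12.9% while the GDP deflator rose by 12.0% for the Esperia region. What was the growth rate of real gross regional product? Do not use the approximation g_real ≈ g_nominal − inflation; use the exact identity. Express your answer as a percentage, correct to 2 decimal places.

(1 + g_nom) = (1 + g_real)(1 + π), so g_real = 1.1290 / 1.1200 − 1 = 0.00804.

0.80%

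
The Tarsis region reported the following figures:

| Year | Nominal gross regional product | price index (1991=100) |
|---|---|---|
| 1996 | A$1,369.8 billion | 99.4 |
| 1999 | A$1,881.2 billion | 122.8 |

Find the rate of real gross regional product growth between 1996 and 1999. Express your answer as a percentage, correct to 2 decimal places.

11.16%

Real gross regional product 1996 = 1369.8 / 0.994 = 1378.07.
Real gross regional product 1999 = 1881.2 / 1.228 = 1531.92.
Real growth = 1531.92 / 1378.07 − 1 = 0.1116.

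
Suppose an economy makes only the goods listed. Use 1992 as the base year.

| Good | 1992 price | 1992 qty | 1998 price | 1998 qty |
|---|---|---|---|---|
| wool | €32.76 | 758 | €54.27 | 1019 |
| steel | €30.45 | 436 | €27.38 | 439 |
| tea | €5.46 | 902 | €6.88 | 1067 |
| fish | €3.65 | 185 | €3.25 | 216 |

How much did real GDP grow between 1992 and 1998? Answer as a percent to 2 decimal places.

22.09%

Real GDP 1992 = Nominal GDP 1992 = 32.76·758 + 30.45·436 + 5.46·902 + 3.65·185 = 43708.45.
Real GDP 1998 (at 1992 prices) = 32.76·1019 + 30.45·439 + 5.46·1067 + 3.65·216 = 53364.21.
Real growth = 53364.21/43708.45 − 1 = 0.2209.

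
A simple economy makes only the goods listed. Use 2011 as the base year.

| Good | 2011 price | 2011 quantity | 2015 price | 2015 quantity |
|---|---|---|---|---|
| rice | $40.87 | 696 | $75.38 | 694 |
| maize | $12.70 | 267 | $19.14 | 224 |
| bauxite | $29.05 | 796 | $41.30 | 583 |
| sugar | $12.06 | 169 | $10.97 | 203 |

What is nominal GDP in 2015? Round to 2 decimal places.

$82905.89

Nominal GDP 2015 = Σ (p_2015 × q_2015) = 75.38·694 + 19.14·224 + 41.30·583 + 10.97·203 = 82905.89.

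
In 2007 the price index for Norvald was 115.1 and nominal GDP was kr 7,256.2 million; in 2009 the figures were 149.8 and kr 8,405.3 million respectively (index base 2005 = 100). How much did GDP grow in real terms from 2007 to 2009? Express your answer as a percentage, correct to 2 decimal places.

Real GDP 2007 = 7256.2 / 1.151 = 6304.26.
Real GDP 2009 = 8405.3 / 1.498 = 5611.01.
Real growth = 5611.01 / 6304.26 − 1 = -0.1100.

-11.00%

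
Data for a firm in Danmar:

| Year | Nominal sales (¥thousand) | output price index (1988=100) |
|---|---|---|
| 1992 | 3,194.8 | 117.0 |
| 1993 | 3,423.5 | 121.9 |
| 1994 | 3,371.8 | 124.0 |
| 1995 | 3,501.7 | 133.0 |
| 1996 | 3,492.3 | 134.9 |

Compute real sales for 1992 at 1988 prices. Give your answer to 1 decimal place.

Real sales 1992 = 3194.8 / 1.170 = 2730.60.

¥2,730.6 thousand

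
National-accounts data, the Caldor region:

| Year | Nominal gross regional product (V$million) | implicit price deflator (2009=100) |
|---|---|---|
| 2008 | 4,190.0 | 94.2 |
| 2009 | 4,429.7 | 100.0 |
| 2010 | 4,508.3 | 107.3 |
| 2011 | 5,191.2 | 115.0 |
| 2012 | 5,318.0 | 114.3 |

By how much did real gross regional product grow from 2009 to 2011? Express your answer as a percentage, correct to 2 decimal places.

Real gross regional product 2009 = 4429.7/1.000 = 4429.70.
Real gross regional product 2011 = 5191.2/1.150 = 4514.09.
Change = 4514.09/4429.70 − 1 = 0.0191.

1.91%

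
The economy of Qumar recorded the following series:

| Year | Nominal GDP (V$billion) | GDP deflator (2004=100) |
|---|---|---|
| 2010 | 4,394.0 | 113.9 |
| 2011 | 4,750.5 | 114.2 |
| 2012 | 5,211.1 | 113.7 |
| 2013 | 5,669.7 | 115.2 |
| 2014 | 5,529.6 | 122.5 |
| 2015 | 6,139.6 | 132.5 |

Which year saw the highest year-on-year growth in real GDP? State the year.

2012

2011: real = 4750.5/1.142 = 4159.81; growth vs 2010 (3857.77) = 7.83%.
2012: real = 5211.1/1.137 = 4583.20; growth vs 2011 (4159.81) = 10.18%.
2013: real = 5669.7/1.152 = 4921.61; growth vs 2012 (4583.20) = 7.38%.
2014: real = 5529.6/1.225 = 4513.96; growth vs 2013 (4921.61) = -8.28%.
2015: real = 6139.6/1.325 = 4633.66; growth vs 2014 (4513.96) = 2.65%.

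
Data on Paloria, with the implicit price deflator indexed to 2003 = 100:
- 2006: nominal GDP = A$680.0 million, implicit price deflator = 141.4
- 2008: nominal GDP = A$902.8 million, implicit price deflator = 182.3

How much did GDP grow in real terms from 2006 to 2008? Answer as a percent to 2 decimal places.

2.98%

Real GDP 2006 = 680.0 / 1.414 = 480.91.
Real GDP 2008 = 902.8 / 1.823 = 495.23.
Real growth = 495.23 / 480.91 − 1 = 0.0298.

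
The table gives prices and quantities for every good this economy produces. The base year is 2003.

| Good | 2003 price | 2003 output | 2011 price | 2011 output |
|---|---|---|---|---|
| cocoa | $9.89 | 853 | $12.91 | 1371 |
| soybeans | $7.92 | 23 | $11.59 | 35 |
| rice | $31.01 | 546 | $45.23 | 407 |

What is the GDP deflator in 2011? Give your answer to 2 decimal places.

Nominal GDP 2011 = 12.91·1371 + 11.59·35 + 45.23·407 = 36513.87.
Real GDP 2011 (at 2003 prices) = 9.89·1371 + 7.92·35 + 31.01·407 = 26457.46.
Deflator = Nominal/Real × 100 = 36513.87/26457.46 × 100 = 138.010.

138.01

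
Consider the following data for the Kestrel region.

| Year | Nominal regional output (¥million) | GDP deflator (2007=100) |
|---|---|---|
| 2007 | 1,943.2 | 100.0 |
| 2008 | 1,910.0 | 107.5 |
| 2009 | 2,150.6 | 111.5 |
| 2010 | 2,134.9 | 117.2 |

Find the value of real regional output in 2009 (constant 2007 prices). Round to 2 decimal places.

¥1,928.79 million

Real regional output 2009 = 2150.6 / 1.115 = 1928.79.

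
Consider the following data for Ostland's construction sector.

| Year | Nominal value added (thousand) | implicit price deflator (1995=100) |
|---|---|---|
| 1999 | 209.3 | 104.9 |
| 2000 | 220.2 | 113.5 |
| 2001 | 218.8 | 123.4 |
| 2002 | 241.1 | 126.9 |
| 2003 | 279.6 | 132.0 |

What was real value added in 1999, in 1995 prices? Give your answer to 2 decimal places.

199.52 thousand

Real value added 1999 = 209.3 / 1.049 = 199.52.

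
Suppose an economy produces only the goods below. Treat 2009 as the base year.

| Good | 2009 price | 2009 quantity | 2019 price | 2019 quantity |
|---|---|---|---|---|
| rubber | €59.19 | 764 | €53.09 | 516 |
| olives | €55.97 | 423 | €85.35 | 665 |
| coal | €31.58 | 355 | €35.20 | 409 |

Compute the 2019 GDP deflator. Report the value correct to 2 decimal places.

Nominal GDP 2019 = 53.09·516 + 85.35·665 + 35.20·409 = 98548.99.
Real GDP 2019 (at 2009 prices) = 59.19·516 + 55.97·665 + 31.58·409 = 80678.31.
Deflator = Nominal/Real × 100 = 98548.99/80678.31 × 100 = 122.151.

122.15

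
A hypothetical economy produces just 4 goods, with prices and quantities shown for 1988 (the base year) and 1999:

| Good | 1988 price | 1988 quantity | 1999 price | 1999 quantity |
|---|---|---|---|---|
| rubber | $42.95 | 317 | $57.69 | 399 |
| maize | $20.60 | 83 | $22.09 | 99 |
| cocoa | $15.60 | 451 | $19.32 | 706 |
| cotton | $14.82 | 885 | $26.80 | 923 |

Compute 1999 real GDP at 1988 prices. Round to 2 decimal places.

$43868.91

Real GDP 1999 = Σ (p_1988 × q_1999) = 42.95·399 + 20.60·99 + 15.60·706 + 14.82·923 = 43868.91.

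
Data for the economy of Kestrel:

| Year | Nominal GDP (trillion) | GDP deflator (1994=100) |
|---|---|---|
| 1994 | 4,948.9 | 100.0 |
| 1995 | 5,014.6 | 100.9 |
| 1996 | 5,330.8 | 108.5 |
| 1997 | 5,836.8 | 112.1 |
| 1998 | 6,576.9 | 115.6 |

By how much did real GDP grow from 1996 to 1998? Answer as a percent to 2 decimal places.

15.80%

Real GDP 1996 = 5330.8/1.085 = 4913.18.
Real GDP 1998 = 6576.9/1.156 = 5689.36.
Change = 5689.36/4913.18 − 1 = 0.1580.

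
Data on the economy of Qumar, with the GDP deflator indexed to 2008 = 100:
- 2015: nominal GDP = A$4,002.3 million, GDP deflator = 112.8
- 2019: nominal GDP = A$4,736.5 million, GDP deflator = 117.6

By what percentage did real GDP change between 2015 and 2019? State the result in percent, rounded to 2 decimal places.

Deflate each year: 2015 → 4002.3/1.128 = 3548.14; 2019 → 4736.5/1.176 = 4027.64.
So real GDP changed by 4027.64/3548.14 − 1 = 0.1351, i.e. 13.51%.

13.51%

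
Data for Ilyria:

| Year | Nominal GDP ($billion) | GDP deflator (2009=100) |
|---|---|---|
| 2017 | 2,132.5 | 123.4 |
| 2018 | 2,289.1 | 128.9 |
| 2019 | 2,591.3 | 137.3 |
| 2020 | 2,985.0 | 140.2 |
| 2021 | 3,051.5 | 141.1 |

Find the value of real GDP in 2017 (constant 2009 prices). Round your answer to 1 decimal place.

$1,728.1 billion

Real GDP 2017 = 2132.5 / 1.234 = 1728.12.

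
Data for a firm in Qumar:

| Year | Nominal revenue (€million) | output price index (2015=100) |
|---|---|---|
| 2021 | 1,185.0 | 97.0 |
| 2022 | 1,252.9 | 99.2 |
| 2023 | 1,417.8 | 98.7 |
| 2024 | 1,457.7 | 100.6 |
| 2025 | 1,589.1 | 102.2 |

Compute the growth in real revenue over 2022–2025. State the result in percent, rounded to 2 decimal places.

23.11%

Real revenue 2022 = 1252.9/0.992 = 1263.00.
Real revenue 2025 = 1589.1/1.022 = 1554.89.
Change = 1554.89/1263.00 − 1 = 0.2311.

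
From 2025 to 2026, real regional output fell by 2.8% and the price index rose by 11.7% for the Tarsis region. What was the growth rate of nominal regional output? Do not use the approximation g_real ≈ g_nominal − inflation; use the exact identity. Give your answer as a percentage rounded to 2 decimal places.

8.57%

(1 + g_nom) = (1 + g_real)(1 + π) = 0.9720 × 1.1170 = 1.08572.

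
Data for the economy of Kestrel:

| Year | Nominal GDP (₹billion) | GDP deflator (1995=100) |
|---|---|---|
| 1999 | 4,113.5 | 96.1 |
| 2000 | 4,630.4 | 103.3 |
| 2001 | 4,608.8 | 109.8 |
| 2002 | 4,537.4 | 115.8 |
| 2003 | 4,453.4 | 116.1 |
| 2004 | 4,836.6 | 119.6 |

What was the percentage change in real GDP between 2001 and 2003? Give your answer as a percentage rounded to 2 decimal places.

Real GDP 2001 = 4608.8/1.098 = 4197.45.
Real GDP 2003 = 4453.4/1.161 = 3835.83.
Change = 3835.83/4197.45 − 1 = -0.0862.

-8.62%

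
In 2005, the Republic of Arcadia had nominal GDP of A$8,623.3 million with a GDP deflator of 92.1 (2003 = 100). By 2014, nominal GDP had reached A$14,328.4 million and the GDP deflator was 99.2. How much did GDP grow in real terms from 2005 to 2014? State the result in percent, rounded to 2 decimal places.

Deflate each year: 2005 → 8623.3/0.921 = 9362.98; 2014 → 14328.4/0.992 = 14443.95.
So real GDP changed by 14443.95/9362.98 − 1 = 0.5427, i.e. 54.27%.

54.27%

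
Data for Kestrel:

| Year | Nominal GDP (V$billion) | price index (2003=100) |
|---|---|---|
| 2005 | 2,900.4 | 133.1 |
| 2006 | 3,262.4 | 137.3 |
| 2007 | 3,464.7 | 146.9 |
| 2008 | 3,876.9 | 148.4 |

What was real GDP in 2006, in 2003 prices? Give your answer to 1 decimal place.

Real GDP 2006 = 3262.4 / 1.373 = 2376.11.

V$2,376.1 billion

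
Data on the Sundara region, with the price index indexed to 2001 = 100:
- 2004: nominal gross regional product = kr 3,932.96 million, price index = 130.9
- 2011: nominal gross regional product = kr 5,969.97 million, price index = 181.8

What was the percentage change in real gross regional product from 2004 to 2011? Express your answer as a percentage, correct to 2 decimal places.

Real gross regional product 2004 = 3932.96 / 1.309 = 3004.55.
Real gross regional product 2011 = 5969.97 / 1.818 = 3283.81.
Real growth = 3283.81 / 3004.55 − 1 = 0.0929.

9.29%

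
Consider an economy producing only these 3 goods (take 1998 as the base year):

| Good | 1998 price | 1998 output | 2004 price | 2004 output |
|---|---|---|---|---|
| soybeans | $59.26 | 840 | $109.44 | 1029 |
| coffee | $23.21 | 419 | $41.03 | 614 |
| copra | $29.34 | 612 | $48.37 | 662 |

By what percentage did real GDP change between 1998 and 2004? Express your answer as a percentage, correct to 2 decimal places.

22.20%

Real GDP 1998 = Nominal GDP 1998 = 59.26·840 + 23.21·419 + 29.34·612 = 77459.47.
Real GDP 2004 (at 1998 prices) = 59.26·1029 + 23.21·614 + 29.34·662 = 94652.56.
Real growth = 94652.56/77459.47 − 1 = 0.2220.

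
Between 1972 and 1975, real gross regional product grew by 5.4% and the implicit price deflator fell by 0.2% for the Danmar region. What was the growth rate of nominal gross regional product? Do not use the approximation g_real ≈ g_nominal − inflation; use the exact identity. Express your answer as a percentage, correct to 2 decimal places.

(1 + g_nom) = (1 + g_real)(1 + π) = 1.0540 × 0.9980 = 1.05189.

5.19%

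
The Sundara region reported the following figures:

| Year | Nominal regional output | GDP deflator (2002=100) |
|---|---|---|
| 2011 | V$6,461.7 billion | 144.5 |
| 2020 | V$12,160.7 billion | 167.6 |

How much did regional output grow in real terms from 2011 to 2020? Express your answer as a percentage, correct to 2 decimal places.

62.26%

Real regional output 2011 = 6461.7 / 1.445 = 4471.76.
Real regional output 2020 = 12160.7 / 1.676 = 7255.79.
Real growth = 7255.79 / 4471.76 − 1 = 0.6226.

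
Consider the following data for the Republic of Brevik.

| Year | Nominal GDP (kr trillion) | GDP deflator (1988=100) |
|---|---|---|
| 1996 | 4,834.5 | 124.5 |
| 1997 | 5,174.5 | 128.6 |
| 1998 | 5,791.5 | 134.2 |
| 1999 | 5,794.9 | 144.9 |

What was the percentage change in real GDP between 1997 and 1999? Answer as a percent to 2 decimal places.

-0.61%

Real GDP 1997 = 5174.5/1.286 = 4023.72.
Real GDP 1999 = 5794.9/1.449 = 3999.24.
Change = 3999.24/4023.72 − 1 = -0.0061.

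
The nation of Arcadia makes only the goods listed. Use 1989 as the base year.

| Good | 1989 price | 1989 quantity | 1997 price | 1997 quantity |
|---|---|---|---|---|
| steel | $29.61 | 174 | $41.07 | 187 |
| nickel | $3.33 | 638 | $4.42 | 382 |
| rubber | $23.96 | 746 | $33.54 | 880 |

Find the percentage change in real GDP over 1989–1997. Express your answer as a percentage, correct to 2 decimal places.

Real GDP 1989 = Nominal GDP 1989 = 29.61·174 + 3.33·638 + 23.96·746 = 25150.84.
Real GDP 1997 (at 1989 prices) = 29.61·187 + 3.33·382 + 23.96·880 = 27893.93.
Real growth = 27893.93/25150.84 − 1 = 0.1091.

10.91%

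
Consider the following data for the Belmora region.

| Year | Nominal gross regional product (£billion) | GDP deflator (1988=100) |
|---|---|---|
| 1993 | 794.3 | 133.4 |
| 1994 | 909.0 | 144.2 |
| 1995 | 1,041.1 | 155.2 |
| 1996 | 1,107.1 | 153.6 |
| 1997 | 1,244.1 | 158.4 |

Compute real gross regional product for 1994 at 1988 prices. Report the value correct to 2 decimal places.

£630.37 billion

Real gross regional product 1994 = 909.0 / 1.442 = 630.37.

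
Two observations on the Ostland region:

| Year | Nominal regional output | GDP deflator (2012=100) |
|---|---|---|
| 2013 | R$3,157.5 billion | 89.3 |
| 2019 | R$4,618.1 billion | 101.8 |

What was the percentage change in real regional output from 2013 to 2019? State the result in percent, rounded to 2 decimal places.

Deflate each year: 2013 → 3157.5/0.893 = 3535.83; 2019 → 4618.1/1.018 = 4536.44.
So real regional output changed by 4536.44/3535.83 − 1 = 0.2830, i.e. 28.30%.

28.30%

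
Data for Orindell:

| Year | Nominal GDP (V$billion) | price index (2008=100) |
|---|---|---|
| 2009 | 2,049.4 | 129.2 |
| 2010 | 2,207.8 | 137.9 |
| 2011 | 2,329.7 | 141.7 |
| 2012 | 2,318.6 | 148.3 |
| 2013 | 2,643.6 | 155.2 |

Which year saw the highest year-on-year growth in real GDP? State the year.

2013

2010: real = 2207.8/1.379 = 1601.02; growth vs 2009 (1586.22) = 0.93%.
2011: real = 2329.7/1.417 = 1644.11; growth vs 2010 (1601.02) = 2.69%.
2012: real = 2318.6/1.483 = 1563.45; growth vs 2011 (1644.11) = -4.91%.
2013: real = 2643.6/1.552 = 1703.35; growth vs 2012 (1563.45) = 8.95%.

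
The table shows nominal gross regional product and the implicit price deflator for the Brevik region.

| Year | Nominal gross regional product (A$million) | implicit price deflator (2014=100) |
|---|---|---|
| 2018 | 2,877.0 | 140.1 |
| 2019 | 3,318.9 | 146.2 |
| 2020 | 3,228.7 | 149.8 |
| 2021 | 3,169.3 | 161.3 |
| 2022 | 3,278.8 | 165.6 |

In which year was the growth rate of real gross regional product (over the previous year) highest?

2019

2019: real = 3318.9/1.462 = 2270.11; growth vs 2018 (2053.53) = 10.55%.
2020: real = 3228.7/1.498 = 2155.34; growth vs 2019 (2270.11) = -5.06%.
2021: real = 3169.3/1.613 = 1964.85; growth vs 2020 (2155.34) = -8.84%.
2022: real = 3278.8/1.656 = 1979.95; growth vs 2021 (1964.85) = 0.77%.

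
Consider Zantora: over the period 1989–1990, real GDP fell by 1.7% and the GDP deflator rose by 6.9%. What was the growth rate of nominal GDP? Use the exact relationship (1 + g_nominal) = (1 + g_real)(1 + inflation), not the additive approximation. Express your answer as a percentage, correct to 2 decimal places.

(1 + g_nom) = (1 + g_real)(1 + π) = 0.9830 × 1.0690 = 1.05083.

5.08%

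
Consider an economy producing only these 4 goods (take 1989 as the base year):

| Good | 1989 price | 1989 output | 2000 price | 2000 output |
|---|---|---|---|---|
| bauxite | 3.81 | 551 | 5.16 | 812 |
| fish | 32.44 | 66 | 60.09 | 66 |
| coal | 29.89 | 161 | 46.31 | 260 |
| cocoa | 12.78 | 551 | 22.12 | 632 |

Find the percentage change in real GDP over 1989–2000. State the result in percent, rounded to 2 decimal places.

Real GDP 1989 = Nominal GDP 1989 = 3.81·551 + 32.44·66 + 29.89·161 + 12.78·551 = 16094.42.
Real GDP 2000 (at 1989 prices) = 3.81·812 + 32.44·66 + 29.89·260 + 12.78·632 = 21083.12.
Real growth = 21083.12/16094.42 − 1 = 0.3100.

31.00%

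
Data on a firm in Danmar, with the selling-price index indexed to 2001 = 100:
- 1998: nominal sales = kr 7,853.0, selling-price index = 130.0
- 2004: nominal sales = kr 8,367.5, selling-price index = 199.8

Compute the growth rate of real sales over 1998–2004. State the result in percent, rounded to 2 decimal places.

-30.67%

Deflate each year: 1998 → 7853.0/1.300 = 6040.77; 2004 → 8367.5/1.998 = 4187.94.
So real sales changed by 4187.94/6040.77 − 1 = -0.3067, i.e. -30.67%.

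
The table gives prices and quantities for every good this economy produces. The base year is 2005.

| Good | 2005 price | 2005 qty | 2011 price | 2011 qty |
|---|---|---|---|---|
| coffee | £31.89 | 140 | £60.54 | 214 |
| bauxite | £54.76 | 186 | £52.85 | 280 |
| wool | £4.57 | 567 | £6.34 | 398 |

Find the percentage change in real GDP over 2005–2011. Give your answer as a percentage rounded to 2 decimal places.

39.06%

Real GDP 2005 = Nominal GDP 2005 = 31.89·140 + 54.76·186 + 4.57·567 = 17241.15.
Real GDP 2011 (at 2005 prices) = 31.89·214 + 54.76·280 + 4.57·398 = 23976.12.
Real growth = 23976.12/17241.15 − 1 = 0.3906.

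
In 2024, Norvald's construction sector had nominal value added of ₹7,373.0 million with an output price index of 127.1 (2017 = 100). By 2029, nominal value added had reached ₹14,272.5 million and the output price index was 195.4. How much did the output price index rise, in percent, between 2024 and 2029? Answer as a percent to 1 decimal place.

Price-level change = 195.4 / 127.1 − 1 = 0.5374.

53.7%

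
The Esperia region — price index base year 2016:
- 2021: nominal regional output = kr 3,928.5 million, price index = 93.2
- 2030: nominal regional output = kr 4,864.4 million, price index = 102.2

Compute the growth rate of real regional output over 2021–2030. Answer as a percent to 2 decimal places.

12.92%

Real regional output 2021 = 3928.5 / 0.932 = 4215.13.
Real regional output 2030 = 4864.4 / 1.022 = 4759.69.
Real growth = 4759.69 / 4215.13 − 1 = 0.1292.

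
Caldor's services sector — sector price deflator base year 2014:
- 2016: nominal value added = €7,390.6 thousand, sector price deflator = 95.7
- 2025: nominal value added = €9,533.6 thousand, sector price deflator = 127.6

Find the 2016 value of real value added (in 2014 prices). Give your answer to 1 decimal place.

€7,722.7 thousand

Real value added = Nominal / (sector price deflator/100) = 7390.6 / 0.957 = 7722.68.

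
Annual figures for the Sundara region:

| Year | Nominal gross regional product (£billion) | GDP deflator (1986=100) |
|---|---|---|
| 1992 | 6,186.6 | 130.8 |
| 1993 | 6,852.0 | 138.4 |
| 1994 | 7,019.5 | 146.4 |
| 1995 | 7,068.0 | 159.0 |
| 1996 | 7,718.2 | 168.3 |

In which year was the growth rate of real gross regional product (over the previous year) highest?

1993

1993: real = 6852.0/1.384 = 4950.87; growth vs 1992 (4729.82) = 4.67%.
1994: real = 7019.5/1.464 = 4794.74; growth vs 1993 (4950.87) = -3.15%.
1995: real = 7068.0/1.590 = 4445.28; growth vs 1994 (4794.74) = -7.29%.
1996: real = 7718.2/1.683 = 4585.98; growth vs 1995 (4445.28) = 3.17%.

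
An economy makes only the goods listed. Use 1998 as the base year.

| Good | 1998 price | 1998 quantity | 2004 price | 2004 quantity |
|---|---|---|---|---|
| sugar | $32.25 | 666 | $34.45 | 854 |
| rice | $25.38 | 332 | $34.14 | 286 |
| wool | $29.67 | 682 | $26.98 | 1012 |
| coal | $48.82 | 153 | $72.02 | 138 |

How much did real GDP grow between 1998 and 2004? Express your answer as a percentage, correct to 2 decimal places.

Real GDP 1998 = Nominal GDP 1998 = 32.25·666 + 25.38·332 + 29.67·682 + 48.82·153 = 57609.06.
Real GDP 2004 (at 1998 prices) = 32.25·854 + 25.38·286 + 29.67·1012 + 48.82·138 = 71563.38.
Real growth = 71563.38/57609.06 − 1 = 0.2422.

24.22%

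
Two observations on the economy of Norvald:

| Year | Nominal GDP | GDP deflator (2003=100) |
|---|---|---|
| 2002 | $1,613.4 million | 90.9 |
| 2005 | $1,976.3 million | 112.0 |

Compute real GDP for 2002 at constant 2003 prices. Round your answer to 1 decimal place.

$1,774.9 million

Real GDP = Nominal / (GDP deflator/100) = 1613.4 / 0.909 = 1774.92.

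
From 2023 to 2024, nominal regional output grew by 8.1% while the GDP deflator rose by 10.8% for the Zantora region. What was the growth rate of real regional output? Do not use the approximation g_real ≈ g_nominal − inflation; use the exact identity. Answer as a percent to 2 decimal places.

(1 + g_nom) = (1 + g_real)(1 + π), so g_real = 1.0810 / 1.1080 − 1 = -0.02437.

-2.44%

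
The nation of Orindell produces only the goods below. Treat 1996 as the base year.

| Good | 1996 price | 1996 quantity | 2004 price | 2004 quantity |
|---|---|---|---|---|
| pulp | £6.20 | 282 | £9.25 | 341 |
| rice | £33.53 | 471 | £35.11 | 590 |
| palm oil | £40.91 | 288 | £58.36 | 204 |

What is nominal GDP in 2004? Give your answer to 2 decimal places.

£35774.59

Nominal GDP 2004 = Σ (p_2004 × q_2004) = 9.25·341 + 35.11·590 + 58.36·204 = 35774.59.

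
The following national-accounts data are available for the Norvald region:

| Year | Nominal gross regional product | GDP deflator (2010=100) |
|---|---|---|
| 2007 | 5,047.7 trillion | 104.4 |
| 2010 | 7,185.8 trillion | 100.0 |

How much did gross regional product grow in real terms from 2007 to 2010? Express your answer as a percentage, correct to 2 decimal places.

Deflate each year: 2007 → 5047.7/1.044 = 4834.96; 2010 → 7185.8/1.000 = 7185.80.
So real gross regional product changed by 7185.80/4834.96 − 1 = 0.4862, i.e. 48.62%.

48.62%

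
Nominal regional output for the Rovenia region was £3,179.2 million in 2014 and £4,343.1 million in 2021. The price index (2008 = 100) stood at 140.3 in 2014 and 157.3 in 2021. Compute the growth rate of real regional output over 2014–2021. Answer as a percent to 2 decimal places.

Deflate each year: 2014 → 3179.2/1.403 = 2266.00; 2021 → 4343.1/1.573 = 2761.03.
So real regional output changed by 2761.03/2266.00 − 1 = 0.2185, i.e. 21.85%.

21.85%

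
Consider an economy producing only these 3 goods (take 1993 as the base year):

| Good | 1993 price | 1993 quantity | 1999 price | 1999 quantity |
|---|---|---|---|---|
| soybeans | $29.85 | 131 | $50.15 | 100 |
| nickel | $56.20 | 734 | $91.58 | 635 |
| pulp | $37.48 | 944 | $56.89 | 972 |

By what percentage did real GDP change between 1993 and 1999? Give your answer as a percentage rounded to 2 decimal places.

Real GDP 1993 = Nominal GDP 1993 = 29.85·131 + 56.20·734 + 37.48·944 = 80542.27.
Real GDP 1999 (at 1993 prices) = 29.85·100 + 56.20·635 + 37.48·972 = 75102.56.
Real growth = 75102.56/80542.27 − 1 = -0.0675.

-6.75%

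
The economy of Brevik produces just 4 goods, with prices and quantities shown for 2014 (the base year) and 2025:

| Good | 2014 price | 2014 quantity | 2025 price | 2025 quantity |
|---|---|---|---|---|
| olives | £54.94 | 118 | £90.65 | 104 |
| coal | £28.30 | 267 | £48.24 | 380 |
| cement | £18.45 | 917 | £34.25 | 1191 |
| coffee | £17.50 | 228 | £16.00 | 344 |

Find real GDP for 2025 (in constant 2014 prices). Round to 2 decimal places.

Real GDP 2025 = Σ (p_2014 × q_2025) = 54.94·104 + 28.30·380 + 18.45·1191 + 17.50·344 = 44461.71.

£44461.71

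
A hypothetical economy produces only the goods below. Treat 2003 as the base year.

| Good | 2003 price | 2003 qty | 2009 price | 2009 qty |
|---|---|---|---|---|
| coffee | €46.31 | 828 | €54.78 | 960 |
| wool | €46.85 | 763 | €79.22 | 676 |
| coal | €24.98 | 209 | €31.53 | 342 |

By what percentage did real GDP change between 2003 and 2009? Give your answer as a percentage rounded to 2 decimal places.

Real GDP 2003 = Nominal GDP 2003 = 46.31·828 + 46.85·763 + 24.98·209 = 79312.05.
Real GDP 2009 (at 2003 prices) = 46.31·960 + 46.85·676 + 24.98·342 = 84671.36.
Real growth = 84671.36/79312.05 − 1 = 0.0676.

6.76%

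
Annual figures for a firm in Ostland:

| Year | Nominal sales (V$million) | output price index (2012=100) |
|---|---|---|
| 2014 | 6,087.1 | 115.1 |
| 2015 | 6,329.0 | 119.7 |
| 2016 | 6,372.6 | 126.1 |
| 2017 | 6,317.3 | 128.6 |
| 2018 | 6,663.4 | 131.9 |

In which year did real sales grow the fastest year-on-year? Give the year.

2015: real = 6329.0/1.197 = 5287.39; growth vs 2014 (5288.53) = -0.02%.
2016: real = 6372.6/1.261 = 5053.61; growth vs 2015 (5287.39) = -4.42%.
2017: real = 6317.3/1.286 = 4912.36; growth vs 2016 (5053.61) = -2.80%.
2018: real = 6663.4/1.319 = 5051.86; growth vs 2017 (4912.36) = 2.84%.

2018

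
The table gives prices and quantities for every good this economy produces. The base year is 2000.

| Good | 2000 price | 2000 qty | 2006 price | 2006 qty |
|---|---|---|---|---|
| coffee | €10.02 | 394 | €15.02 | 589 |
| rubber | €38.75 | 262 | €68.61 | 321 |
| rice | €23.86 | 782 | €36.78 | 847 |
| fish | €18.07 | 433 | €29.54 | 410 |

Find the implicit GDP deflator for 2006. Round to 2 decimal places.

161.31

Nominal GDP 2006 = 15.02·589 + 68.61·321 + 36.78·847 + 29.54·410 = 74134.65.
Real GDP 2006 (at 2000 prices) = 10.02·589 + 38.75·321 + 23.86·847 + 18.07·410 = 45958.65.
Deflator = Nominal/Real × 100 = 74134.65/45958.65 × 100 = 161.307.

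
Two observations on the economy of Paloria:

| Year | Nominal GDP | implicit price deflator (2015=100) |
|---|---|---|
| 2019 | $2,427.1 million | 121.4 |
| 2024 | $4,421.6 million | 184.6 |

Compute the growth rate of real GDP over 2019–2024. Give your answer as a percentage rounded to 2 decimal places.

Real GDP 2019 = 2427.1 / 1.214 = 1999.26.
Real GDP 2024 = 4421.6 / 1.846 = 2395.23.
Real growth = 2395.23 / 1999.26 − 1 = 0.1981.

19.81%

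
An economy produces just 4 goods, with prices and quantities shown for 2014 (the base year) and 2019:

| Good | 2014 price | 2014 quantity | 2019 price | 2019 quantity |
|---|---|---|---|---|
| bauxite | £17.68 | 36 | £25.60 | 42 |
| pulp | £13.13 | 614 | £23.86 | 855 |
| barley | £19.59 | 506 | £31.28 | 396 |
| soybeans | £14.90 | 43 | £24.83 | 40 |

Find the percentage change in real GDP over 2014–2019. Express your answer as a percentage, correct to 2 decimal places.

5.56%

Real GDP 2014 = Nominal GDP 2014 = 17.68·36 + 13.13·614 + 19.59·506 + 14.90·43 = 19251.54.
Real GDP 2019 (at 2014 prices) = 17.68·42 + 13.13·855 + 19.59·396 + 14.90·40 = 20322.35.
Real growth = 20322.35/19251.54 − 1 = 0.0556.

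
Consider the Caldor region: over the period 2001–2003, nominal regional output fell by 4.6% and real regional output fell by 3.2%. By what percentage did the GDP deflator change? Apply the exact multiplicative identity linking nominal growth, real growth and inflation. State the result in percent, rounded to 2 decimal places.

-1.45%

(1 + g_nom) = (1 + g_real)(1 + π), so π = 0.9540 / 0.9680 − 1 = -0.01446.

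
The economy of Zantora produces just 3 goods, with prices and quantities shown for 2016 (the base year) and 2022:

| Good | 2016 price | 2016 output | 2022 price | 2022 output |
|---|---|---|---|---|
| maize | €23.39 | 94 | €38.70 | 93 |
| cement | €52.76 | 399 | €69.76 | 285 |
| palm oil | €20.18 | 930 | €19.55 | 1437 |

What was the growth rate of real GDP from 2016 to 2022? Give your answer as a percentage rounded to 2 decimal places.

9.98%

Real GDP 2016 = Nominal GDP 2016 = 23.39·94 + 52.76·399 + 20.18·930 = 42017.30.
Real GDP 2022 (at 2016 prices) = 23.39·93 + 52.76·285 + 20.18·1437 = 46210.53.
Real growth = 46210.53/42017.30 − 1 = 0.0998.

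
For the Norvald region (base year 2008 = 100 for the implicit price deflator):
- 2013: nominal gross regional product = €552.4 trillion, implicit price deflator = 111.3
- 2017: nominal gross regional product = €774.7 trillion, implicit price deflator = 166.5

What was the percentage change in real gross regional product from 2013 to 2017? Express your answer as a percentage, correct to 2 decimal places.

Real gross regional product 2013 = 552.4 / 1.113 = 496.32.
Real gross regional product 2017 = 774.7 / 1.665 = 465.29.
Real growth = 465.29 / 496.32 − 1 = -0.0625.

-6.25%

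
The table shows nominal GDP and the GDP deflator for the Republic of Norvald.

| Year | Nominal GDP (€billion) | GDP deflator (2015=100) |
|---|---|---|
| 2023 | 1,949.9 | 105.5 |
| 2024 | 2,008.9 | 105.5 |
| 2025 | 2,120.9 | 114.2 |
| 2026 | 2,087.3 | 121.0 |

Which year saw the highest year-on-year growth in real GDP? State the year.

2024: real = 2008.9/1.055 = 1904.17; growth vs 2023 (1848.25) = 3.03%.
2025: real = 2120.9/1.142 = 1857.18; growth vs 2024 (1904.17) = -2.47%.
2026: real = 2087.3/1.210 = 1725.04; growth vs 2025 (1857.18) = -7.12%.

2024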